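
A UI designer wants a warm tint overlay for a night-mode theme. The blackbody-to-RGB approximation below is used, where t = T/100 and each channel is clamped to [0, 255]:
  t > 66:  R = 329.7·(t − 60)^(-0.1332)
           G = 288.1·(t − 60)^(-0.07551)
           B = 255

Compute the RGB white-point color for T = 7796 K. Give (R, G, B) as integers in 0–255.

t = 7796/100 = 77.96; the t > 66 branch applies.
R = 329.7·(77.96 − 60)^(-0.1332) = 329.7·17.96^(-0.1332) = 329.7·0.68065 = 224.412.
G = 288.1·(77.96 − 60)^(-0.07551) = 288.1·17.96^(-0.07551) = 288.1·0.80406 = 231.649.
B = 255 by definition for t > 66.
Rounded: (224, 232, 255).

(224, 232, 255)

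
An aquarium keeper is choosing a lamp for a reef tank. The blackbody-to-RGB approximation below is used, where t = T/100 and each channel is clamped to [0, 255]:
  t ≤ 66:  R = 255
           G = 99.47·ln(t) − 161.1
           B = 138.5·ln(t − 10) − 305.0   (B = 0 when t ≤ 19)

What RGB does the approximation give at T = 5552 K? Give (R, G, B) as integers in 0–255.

(255, 238, 224)

t = 5552/100 = 55.52; the t ≤ 66 branch applies.
R = 255 by definition for t ≤ 66.
G = 99.47·ln 55.52 − 161.1 = 99.47·4.0167 − 161.1 = 238.445.
B = 138.5·ln(55.52 − 10) − 305.0 = 138.5·ln 45.52 − 305.0 = 138.5·3.8182 − 305.0 = 223.814.
Rounded: (255, 238, 224).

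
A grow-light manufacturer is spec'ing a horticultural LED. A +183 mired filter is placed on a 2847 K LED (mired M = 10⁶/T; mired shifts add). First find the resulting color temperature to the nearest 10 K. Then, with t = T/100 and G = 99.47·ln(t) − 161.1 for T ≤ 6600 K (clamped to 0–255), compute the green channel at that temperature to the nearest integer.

130

M_in = 10⁶/2847 = 351.25; M_out = 351.25 + (+183) = 534.25.
T_out = 10⁶/534.25 = 1871.8 K → 1870 K; t = 18.7.
G = 99.47·ln 18.7 − 161.1 = 99.47·2.9285 − 161.1 = 130.200.
Rounded: 130.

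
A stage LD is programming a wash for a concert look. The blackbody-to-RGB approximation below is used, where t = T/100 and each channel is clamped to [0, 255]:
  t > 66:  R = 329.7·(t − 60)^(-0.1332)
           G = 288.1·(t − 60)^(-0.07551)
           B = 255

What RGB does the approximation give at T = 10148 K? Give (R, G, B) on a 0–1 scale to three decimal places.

t = 10148/100 = 101.48; the t > 66 branch applies.
R = 329.7·(101.48 − 60)^(-0.1332) = 329.7·41.48^(-0.1332) = 329.7·0.60884 = 200.735.
G = 288.1·(101.48 − 60)^(-0.07551) = 288.1·41.48^(-0.07551) = 288.1·0.75481 = 217.460.
B = 255 by definition for t > 66.
Dividing each by 255: (0.7872, 0.8528, 1.0000) → (0.787, 0.853, 1.000).

(0.787, 0.853, 1.000)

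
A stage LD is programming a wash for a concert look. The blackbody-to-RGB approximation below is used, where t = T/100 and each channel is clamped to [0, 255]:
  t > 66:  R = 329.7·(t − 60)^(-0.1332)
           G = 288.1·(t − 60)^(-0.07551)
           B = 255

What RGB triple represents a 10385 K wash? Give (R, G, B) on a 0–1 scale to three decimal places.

(0.781, 0.849, 1.000)

t = 10385/100 = 103.85; the t > 66 branch applies.
R = 329.7·(103.85 − 60)^(-0.1332) = 329.7·43.85^(-0.1332) = 329.7·0.60435 = 199.255.
G = 288.1·(103.85 − 60)^(-0.07551) = 288.1·43.85^(-0.07551) = 288.1·0.75165 = 216.550.
B = 255 by definition for t > 66.
Dividing each by 255: (0.7814, 0.8492, 1.0000) → (0.781, 0.849, 1.000).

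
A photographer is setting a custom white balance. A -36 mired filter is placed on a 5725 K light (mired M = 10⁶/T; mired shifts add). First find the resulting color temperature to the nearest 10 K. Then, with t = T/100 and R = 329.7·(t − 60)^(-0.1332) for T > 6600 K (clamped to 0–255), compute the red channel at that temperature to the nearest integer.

237

M_in = 10⁶/5725 = 174.67; M_out = 174.67 + (-36) = 138.67.
T_out = 10⁶/138.67 = 7211.2 K → 7210 K; t = 72.1.
R = 329.7·(72.1 − 60)^(-0.1332) = 329.7·12.1^(-0.1332) = 329.7·0.71742 = 236.533.
Rounded: 237.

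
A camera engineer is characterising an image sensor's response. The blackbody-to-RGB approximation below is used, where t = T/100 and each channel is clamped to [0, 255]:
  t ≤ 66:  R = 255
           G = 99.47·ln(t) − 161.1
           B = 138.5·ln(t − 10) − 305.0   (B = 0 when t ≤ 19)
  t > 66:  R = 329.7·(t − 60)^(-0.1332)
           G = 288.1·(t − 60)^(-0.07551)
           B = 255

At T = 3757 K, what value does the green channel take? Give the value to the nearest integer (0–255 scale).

200

t = 3757/100 = 37.57; the t ≤ 66 branch applies.
G = 99.47·ln 37.57 − 161.1 = 99.47·3.6262 − 161.1 = 199.599.
Rounded: 200.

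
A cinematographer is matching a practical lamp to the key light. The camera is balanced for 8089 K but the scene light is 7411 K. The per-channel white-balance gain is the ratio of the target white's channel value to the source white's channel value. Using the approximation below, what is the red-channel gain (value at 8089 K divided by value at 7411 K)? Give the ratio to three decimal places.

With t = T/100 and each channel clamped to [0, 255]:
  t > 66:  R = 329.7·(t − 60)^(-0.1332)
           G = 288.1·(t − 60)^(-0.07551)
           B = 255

At 7411 K (t = 74.11):
  R = 329.7·(74.11 − 60)^(-0.1332) = 329.7·14.11^(-0.1332) = 329.7·0.70288 = 231.741.
At 8089 K (t = 80.89):
  R = 329.7·(80.89 − 60)^(-0.1332) = 329.7·20.89^(-0.1332) = 329.7·0.66709 = 219.939.
Gain = 219.939 / 231.741 = 0.9491 → 0.949.

0.949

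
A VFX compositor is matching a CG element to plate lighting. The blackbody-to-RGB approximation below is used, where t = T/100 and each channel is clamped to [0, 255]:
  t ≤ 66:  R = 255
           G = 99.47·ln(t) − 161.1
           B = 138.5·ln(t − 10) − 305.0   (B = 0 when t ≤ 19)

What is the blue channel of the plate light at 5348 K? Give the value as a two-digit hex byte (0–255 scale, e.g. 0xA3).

0xD9

t = 5348/100 = 53.48; the t ≤ 66 branch applies.
B = 138.5·ln(53.48 − 10) − 305.0 = 138.5·ln 43.48 − 305.0 = 138.5·3.7723 − 305.0 = 217.464.
Rounded: 217; in hex, 0xD9.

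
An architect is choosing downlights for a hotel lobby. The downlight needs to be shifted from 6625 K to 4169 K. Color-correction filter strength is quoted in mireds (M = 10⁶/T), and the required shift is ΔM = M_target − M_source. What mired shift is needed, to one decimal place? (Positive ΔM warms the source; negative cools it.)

+88.9 mireds

M_source = 10⁶/6625 = 150.943; M_target = 10⁶/4169 = 239.866.
ΔM = 239.866 − 150.943 = 88.922 → +88.9 mireds, a warming shift.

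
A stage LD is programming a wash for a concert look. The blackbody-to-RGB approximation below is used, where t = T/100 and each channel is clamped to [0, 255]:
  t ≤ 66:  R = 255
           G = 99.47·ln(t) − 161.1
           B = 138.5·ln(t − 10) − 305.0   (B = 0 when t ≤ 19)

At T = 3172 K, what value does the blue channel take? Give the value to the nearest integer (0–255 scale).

121

t = 3172/100 = 31.72; the t ≤ 66 branch applies.
B = 138.5·ln(31.72 − 10) − 305.0 = 138.5·ln 21.72 − 305.0 = 138.5·3.0782 − 305.0 = 121.335.
Rounded: 121.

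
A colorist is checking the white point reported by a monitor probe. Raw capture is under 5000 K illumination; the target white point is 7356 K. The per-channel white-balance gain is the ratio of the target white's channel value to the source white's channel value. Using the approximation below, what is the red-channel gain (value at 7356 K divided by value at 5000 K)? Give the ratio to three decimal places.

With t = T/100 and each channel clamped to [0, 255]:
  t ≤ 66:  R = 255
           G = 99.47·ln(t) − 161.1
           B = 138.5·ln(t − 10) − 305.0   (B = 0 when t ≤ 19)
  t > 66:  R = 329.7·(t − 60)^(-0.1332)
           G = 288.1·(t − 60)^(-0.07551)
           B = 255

0.914

At 5000 K (t = 50):
  R = 255 by definition for t ≤ 66.
At 7356 K (t = 73.56):
  R = 329.7·(73.56 − 60)^(-0.1332) = 329.7·13.56^(-0.1332) = 329.7·0.70662 = 232.971.
Gain = 232.971 / 255.000 = 0.9136 → 0.914.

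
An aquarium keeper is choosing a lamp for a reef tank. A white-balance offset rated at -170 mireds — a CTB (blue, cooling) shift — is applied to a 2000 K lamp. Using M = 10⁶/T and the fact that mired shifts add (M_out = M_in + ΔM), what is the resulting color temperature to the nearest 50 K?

M_in = 10⁶/2000 = 500.00 mireds.
M_out = 500.00 + (-170) = 330.00 mireds.
T_out = 10⁶/330.00 = 3030.3 K → 3050 K.

3050 K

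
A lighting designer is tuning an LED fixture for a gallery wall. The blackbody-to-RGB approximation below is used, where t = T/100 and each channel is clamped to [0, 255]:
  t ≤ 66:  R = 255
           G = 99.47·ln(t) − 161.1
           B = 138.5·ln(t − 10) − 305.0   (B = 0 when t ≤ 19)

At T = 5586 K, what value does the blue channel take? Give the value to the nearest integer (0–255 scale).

t = 5586/100 = 55.86; the t ≤ 66 branch applies.
B = 138.5·ln(55.86 − 10) − 305.0 = 138.5·ln 45.86 − 305.0 = 138.5·3.8256 − 305.0 = 224.845.
Rounded: 225.

225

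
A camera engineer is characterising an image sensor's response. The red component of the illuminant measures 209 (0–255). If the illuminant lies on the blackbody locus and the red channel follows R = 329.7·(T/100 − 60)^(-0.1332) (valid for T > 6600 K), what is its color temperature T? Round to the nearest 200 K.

9000 K

(t − 60)^(-0.1332) = 209/329.7 = 0.63391.
t − 60 = 0.63391^(1/-0.1332) = 0.63391^(-7.508) = 30.639, so t = 90.639.
T = 100·t = 9064 K → 9000 K to the nearest 200 K.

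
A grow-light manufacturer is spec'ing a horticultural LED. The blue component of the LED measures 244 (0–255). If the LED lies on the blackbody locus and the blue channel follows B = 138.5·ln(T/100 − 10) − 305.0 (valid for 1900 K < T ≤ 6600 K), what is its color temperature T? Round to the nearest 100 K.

ln(t − 10) = (244 + 305.0) / 138.5 = 3.9639.
t − 10 = e^3.9639 = 52.662, so t = 62.662.
T = 100·t = 6266 K → 6300 K to the nearest 100 K.

6300 K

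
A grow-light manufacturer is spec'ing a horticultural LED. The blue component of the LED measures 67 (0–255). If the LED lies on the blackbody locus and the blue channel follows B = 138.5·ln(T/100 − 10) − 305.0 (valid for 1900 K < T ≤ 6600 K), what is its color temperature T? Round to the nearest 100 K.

ln(t − 10) = (67 + 305.0) / 138.5 = 2.6859.
t − 10 = e^2.6859 = 14.672, so t = 24.672.
T = 100·t = 2467 K → 2500 K to the nearest 100 K.

2500 K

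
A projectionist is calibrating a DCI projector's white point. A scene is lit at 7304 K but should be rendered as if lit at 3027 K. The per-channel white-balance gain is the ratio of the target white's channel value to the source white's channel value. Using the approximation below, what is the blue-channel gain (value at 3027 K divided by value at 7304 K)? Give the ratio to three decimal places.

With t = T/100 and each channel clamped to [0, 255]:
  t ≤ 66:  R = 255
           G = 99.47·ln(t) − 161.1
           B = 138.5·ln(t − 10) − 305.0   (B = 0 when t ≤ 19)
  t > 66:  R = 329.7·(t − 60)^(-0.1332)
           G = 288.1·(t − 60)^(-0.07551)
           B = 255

At 7304 K (t = 73.04):
  B = 255 by definition for t > 66.
At 3027 K (t = 30.27):
  B = 138.5·ln(30.27 − 10) − 305.0 = 138.5·ln 20.27 − 305.0 = 138.5·3.0091 − 305.0 = 111.766.
Gain = 111.766 / 255.000 = 0.4383 → 0.438.

0.438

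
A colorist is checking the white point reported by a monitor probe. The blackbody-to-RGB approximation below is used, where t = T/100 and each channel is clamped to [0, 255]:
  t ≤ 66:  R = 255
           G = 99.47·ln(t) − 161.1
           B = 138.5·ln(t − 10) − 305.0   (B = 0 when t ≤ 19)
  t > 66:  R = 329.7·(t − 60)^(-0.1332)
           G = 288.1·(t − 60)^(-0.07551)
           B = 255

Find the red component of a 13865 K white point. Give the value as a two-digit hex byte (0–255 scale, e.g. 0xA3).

t = 13865/100 = 138.65; the t > 66 branch applies.
R = 329.7·(138.65 − 60)^(-0.1332) = 329.7·78.65^(-0.1332) = 329.7·0.55910 = 184.337.
Rounded: 184; in hex, 0xB8.

0xB8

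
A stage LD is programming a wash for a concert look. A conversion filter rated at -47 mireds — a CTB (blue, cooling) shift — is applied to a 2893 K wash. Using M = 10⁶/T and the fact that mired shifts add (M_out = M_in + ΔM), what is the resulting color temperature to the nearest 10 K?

M_in = 10⁶/2893 = 345.66 mireds.
M_out = 345.66 + (-47) = 298.66 mireds.
T_out = 10⁶/298.66 = 3348.3 K → 3350 K.

3350 K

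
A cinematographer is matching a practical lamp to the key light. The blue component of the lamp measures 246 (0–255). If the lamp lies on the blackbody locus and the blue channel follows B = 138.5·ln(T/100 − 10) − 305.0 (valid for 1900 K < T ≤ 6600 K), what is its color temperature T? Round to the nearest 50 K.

ln(t − 10) = (246 + 305.0) / 138.5 = 3.9783.
t − 10 = e^3.9783 = 53.428, so t = 63.428.
T = 100·t = 6343 K → 6350 K to the nearest 50 K.

6350 K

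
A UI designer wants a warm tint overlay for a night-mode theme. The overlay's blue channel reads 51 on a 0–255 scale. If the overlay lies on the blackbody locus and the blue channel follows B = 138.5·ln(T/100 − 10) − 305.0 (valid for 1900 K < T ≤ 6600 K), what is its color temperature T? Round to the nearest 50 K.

ln(t − 10) = (51 + 305.0) / 138.5 = 2.5704.
t − 10 = e^2.5704 = 13.071, so t = 23.071.
T = 100·t = 2307 K → 2300 K to the nearest 50 K.

2300 K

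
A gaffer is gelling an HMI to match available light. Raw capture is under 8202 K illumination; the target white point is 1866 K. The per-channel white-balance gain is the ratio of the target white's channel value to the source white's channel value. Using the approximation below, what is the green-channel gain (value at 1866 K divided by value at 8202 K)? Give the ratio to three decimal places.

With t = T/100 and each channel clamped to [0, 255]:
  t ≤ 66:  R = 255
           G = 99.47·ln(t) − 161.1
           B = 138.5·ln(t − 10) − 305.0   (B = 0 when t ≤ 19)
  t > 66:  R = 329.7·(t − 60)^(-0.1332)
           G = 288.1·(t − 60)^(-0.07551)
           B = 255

0.570

At 8202 K (t = 82.02):
  G = 288.1·(82.02 − 60)^(-0.07551) = 288.1·22.02^(-0.07551) = 288.1·0.79178 = 228.111.
At 1866 K (t = 18.66):
  G = 99.47·ln 18.66 − 161.1 = 99.47·2.9264 − 161.1 = 129.987.
Gain = 129.987 / 228.111 = 0.5698 → 0.570.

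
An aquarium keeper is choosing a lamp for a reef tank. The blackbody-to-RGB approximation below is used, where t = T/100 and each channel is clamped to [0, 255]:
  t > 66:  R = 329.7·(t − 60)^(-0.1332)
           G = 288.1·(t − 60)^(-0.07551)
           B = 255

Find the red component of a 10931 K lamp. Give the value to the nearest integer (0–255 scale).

196

t = 10931/100 = 109.31; the t > 66 branch applies.
R = 329.7·(109.31 − 60)^(-0.1332) = 329.7·49.31^(-0.1332) = 329.7·0.59498 = 196.164.
Rounded: 196.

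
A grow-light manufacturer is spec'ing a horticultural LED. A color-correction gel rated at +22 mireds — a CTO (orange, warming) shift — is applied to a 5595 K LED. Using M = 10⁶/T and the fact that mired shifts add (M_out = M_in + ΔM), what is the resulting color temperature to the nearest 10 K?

4980 K

M_in = 10⁶/5595 = 178.73 mireds.
M_out = 178.73 + (+22) = 200.73 mireds.
T_out = 10⁶/200.73 = 4981.8 K → 4980 K.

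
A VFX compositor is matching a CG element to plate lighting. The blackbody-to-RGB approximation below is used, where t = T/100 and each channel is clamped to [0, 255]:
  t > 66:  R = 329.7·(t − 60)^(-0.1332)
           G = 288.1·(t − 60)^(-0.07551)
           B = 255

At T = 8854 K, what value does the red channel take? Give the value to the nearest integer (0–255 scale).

t = 8854/100 = 88.54; the t > 66 branch applies.
R = 329.7·(88.54 − 60)^(-0.1332) = 329.7·28.54^(-0.1332) = 329.7·0.63993 = 210.985.
Rounded: 211.

211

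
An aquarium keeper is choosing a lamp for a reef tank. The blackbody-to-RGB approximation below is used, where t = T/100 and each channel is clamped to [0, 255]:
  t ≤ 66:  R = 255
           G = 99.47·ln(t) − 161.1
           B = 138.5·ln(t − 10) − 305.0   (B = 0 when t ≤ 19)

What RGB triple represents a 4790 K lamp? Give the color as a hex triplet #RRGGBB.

t = 4790/100 = 47.9; the t ≤ 66 branch applies.
R = 255 by definition for t ≤ 66.
G = 99.47·ln 47.9 − 161.1 = 99.47·3.8691 − 161.1 = 223.761.
B = 138.5·ln(47.9 − 10) − 305.0 = 138.5·ln 37.9 − 305.0 = 138.5·3.6350 − 305.0 = 198.441.
Rounded: (255, 224, 198).
In hex: #FFE0C6.

#FFE0C6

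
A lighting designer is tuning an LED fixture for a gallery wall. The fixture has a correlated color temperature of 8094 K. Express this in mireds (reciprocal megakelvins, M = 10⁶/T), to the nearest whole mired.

M = 10⁶ / 8094 = 123.548 → 124 mireds.

124 mireds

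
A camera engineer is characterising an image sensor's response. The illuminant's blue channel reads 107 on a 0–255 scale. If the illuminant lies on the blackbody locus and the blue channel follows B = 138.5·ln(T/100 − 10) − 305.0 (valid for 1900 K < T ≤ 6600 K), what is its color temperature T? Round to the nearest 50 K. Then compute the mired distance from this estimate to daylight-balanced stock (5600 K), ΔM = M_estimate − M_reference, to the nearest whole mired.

ln(t − 10) = (107 + 305.0) / 138.5 = 2.9747.
t − 10 = e^2.9747 = 19.584, so t = 29.584.
T = 100·t = 2958 K → 2950 K to the nearest 50 K.
M_estimate = 10⁶/2950 = 338.98; M_reference = 10⁶/5600 = 178.57.
ΔM = 338.98 − 178.57 = 160.41 → +160 mireds.

+160 mireds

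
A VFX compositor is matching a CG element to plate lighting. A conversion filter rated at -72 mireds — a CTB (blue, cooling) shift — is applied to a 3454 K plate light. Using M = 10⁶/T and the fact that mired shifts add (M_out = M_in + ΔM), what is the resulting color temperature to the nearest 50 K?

4600 K

M_in = 10⁶/3454 = 289.52 mireds.
M_out = 289.52 + (-72) = 217.52 mireds.
T_out = 10⁶/217.52 = 4597.3 K → 4600 K.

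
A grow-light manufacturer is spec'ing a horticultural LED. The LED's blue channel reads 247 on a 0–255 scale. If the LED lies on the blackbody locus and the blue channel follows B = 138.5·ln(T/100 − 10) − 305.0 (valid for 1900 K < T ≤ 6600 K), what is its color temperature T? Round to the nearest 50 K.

ln(t − 10) = (247 + 305.0) / 138.5 = 3.9856.
t − 10 = e^3.9856 = 53.815, so t = 63.815.
T = 100·t = 6382 K → 6400 K to the nearest 50 K.

6400 K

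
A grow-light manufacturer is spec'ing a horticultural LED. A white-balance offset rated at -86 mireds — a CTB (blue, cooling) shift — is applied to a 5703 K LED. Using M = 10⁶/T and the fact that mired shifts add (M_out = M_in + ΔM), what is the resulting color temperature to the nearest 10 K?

M_in = 10⁶/5703 = 175.35 mireds.
M_out = 175.35 + (-86) = 89.35 mireds.
T_out = 10⁶/89.35 = 11192.4 K → 11190 K.

11190 K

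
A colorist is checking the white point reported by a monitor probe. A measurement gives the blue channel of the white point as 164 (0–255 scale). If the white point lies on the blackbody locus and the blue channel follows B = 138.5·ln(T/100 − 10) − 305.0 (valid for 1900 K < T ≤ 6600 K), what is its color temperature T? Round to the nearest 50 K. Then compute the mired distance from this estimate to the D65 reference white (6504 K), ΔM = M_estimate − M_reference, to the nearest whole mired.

+99 mireds

ln(t − 10) = (164 + 305.0) / 138.5 = 3.3863.
t − 10 = e^3.3863 = 29.556, so t = 39.556.
T = 100·t = 3956 K → 3950 K to the nearest 50 K.
M_estimate = 10⁶/3950 = 253.16; M_reference = 10⁶/6504 = 153.75.
ΔM = 253.16 − 153.75 = 99.41 → +99 mireds.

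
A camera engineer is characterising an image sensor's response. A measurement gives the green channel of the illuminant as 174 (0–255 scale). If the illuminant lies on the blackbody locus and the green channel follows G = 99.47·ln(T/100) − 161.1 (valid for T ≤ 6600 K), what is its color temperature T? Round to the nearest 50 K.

ln t = (174 + 161.1) / 99.47 = 3.3689.
t = e^3.3689 = 29.045.
T = 100·t = 2905 K → 2900 K to the nearest 50 K.

2900 K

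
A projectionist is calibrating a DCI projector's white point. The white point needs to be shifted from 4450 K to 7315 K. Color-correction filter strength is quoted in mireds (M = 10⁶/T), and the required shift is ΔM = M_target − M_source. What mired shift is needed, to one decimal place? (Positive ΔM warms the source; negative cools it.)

-88.0 mireds

M_source = 10⁶/4450 = 224.719; M_target = 10⁶/7315 = 136.705.
ΔM = 136.705 − 224.719 = -88.014 → -88.0 mireds, a cooling shift.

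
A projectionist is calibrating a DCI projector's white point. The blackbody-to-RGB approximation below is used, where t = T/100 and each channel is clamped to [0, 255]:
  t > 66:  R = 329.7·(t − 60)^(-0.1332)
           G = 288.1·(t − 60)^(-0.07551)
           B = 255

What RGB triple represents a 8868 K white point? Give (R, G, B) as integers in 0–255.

t = 8868/100 = 88.68; the t > 66 branch applies.
R = 329.7·(88.68 − 60)^(-0.1332) = 329.7·28.68^(-0.1332) = 329.7·0.63951 = 210.848.
G = 288.1·(88.68 − 60)^(-0.07551) = 288.1·28.68^(-0.07551) = 288.1·0.77614 = 223.605.
B = 255 by definition for t > 66.
Rounded: (211, 224, 255).

(211, 224, 255)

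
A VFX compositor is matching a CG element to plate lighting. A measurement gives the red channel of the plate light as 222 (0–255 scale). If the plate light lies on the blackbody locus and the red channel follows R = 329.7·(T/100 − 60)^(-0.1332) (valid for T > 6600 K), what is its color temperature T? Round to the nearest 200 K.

8000 K

(t − 60)^(-0.1332) = 222/329.7 = 0.67334.
t − 60 = 0.67334^(1/-0.1332) = 0.67334^(-7.508) = 19.478, so t = 79.478.
T = 100·t = 7948 K → 8000 K to the nearest 200 K.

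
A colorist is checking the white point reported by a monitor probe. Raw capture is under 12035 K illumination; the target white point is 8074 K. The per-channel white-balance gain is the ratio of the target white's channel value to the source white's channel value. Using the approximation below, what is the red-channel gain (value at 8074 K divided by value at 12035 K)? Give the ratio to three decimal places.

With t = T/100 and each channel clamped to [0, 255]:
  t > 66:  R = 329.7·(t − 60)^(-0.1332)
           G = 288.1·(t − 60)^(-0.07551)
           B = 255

1.153

At 12035 K (t = 120.35):
  R = 329.7·(120.35 − 60)^(-0.1332) = 329.7·60.35^(-0.1332) = 329.7·0.57918 = 190.956.
At 8074 K (t = 80.74):
  R = 329.7·(80.74 − 60)^(-0.1332) = 329.7·20.74^(-0.1332) = 329.7·0.66773 = 220.151.
Gain = 220.151 / 190.956 = 1.1529 → 1.153.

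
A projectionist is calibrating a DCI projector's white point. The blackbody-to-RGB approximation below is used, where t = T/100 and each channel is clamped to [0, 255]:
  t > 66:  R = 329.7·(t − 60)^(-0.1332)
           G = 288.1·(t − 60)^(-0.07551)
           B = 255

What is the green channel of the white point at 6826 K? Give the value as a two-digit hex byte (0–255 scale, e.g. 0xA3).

0xF6

t = 6826/100 = 68.26; the t > 66 branch applies.
G = 288.1·(68.26 − 60)^(-0.07551) = 288.1·8.26^(-0.07551) = 288.1·0.85263 = 245.642.
Rounded: 246; in hex, 0xF6.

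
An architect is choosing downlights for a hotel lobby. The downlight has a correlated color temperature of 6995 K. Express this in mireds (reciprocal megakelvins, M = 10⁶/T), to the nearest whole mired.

M = 10⁶ / 6995 = 142.959 → 143 mireds.

143 mireds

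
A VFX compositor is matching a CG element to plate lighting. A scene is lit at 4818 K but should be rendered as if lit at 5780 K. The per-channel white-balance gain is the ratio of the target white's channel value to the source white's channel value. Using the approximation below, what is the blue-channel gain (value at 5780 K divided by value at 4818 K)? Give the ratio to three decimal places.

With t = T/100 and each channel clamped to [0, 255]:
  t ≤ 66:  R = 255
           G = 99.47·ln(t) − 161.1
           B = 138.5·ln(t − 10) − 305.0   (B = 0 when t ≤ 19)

1.156

At 4818 K (t = 48.18):
  B = 138.5·ln(48.18 − 10) − 305.0 = 138.5·ln 38.18 − 305.0 = 138.5·3.6423 − 305.0 = 199.460.
At 5780 K (t = 57.8):
  B = 138.5·ln(57.8 − 10) − 305.0 = 138.5·ln 47.8 − 305.0 = 138.5·3.8670 − 305.0 = 230.583.
Gain = 230.583 / 199.460 = 1.1560 → 1.156.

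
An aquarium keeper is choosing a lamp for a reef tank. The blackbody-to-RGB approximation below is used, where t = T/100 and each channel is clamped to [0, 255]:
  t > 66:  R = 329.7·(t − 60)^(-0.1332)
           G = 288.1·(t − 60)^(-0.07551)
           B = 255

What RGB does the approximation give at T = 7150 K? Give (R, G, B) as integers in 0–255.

t = 7150/100 = 71.5; the t > 66 branch applies.
R = 329.7·(71.5 − 60)^(-0.1332) = 329.7·11.5^(-0.1332) = 329.7·0.72230 = 238.141.
G = 288.1·(71.5 − 60)^(-0.07551) = 288.1·11.5^(-0.07551) = 288.1·0.83159 = 239.580.
B = 255 by definition for t > 66.
Rounded: (238, 240, 255).

(238, 240, 255)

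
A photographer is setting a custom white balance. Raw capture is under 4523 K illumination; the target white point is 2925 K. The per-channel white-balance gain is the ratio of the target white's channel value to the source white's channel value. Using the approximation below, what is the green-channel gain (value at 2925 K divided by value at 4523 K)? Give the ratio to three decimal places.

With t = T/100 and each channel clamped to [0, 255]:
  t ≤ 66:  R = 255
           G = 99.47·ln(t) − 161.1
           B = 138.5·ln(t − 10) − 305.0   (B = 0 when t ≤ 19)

At 4523 K (t = 45.23):
  G = 99.47·ln 45.23 − 161.1 = 99.47·3.8118 − 161.1 = 218.056.
At 2925 K (t = 29.25):
  G = 99.47·ln 29.25 − 161.1 = 99.47·3.3759 − 161.1 = 174.699.
Gain = 174.699 / 218.056 = 0.8012 → 0.801.

0.801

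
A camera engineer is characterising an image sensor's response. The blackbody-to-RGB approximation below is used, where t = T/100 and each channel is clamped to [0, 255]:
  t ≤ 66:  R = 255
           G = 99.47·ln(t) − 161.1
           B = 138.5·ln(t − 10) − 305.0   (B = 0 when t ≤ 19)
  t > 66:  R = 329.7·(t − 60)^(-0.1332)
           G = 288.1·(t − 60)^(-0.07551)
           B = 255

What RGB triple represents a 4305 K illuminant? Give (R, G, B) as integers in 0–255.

t = 4305/100 = 43.05; the t ≤ 66 branch applies.
R = 255 by definition for t ≤ 66.
G = 99.47·ln 43.05 − 161.1 = 99.47·3.7624 − 161.1 = 213.142.
B = 138.5·ln(43.05 − 10) − 305.0 = 138.5·ln 33.05 − 305.0 = 138.5·3.4980 − 305.0 = 179.476.
Rounded: (255, 213, 179).

(255, 213, 179)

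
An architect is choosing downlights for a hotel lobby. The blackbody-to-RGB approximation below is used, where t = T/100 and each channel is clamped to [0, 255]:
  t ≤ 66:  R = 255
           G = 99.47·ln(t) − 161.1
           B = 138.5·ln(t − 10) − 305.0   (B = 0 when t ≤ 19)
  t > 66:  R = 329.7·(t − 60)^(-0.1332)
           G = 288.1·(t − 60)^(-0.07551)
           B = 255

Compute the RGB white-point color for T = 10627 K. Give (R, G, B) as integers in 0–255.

t = 10627/100 = 106.27; the t > 66 branch applies.
R = 329.7·(106.27 − 60)^(-0.1332) = 329.7·46.27^(-0.1332) = 329.7·0.60004 = 197.834.
G = 288.1·(106.27 − 60)^(-0.07551) = 288.1·46.27^(-0.07551) = 288.1·0.74861 = 215.673.
B = 255 by definition for t > 66.
Rounded: (198, 216, 255).

(198, 216, 255)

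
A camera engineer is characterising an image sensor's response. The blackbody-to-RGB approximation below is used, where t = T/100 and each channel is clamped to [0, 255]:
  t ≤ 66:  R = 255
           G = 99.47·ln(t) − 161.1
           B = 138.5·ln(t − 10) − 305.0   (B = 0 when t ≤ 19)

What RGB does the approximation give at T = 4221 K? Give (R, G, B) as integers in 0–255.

(255, 211, 176)

t = 4221/100 = 42.21; the t ≤ 66 branch applies.
R = 255 by definition for t ≤ 66.
G = 99.47·ln 42.21 − 161.1 = 99.47·3.7427 − 161.1 = 211.182.
B = 138.5·ln(42.21 − 10) − 305.0 = 138.5·ln 32.21 − 305.0 = 138.5·3.4723 − 305.0 = 175.910.
Rounded: (255, 211, 176).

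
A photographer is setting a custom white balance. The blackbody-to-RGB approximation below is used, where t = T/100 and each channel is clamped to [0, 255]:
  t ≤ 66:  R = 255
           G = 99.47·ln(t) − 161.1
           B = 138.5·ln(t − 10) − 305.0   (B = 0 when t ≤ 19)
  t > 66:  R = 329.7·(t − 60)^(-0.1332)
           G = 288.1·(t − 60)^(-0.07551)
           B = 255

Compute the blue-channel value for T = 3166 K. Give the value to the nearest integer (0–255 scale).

t = 3166/100 = 31.66; the t ≤ 66 branch applies.
B = 138.5·ln(31.66 − 10) − 305.0 = 138.5·ln 21.66 − 305.0 = 138.5·3.0755 − 305.0 = 120.952.
Rounded: 121.

121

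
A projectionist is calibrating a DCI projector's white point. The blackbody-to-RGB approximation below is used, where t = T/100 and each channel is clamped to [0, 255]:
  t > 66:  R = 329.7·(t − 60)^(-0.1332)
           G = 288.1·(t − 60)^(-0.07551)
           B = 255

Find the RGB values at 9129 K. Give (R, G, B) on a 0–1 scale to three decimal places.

(0.817, 0.871, 1.000)

t = 9129/100 = 91.29; the t > 66 branch applies.
R = 329.7·(91.29 − 60)^(-0.1332) = 329.7·31.29^(-0.1332) = 329.7·0.63214 = 208.416.
G = 288.1·(91.29 − 60)^(-0.07551) = 288.1·31.29^(-0.07551) = 288.1·0.77105 = 222.139.
B = 255 by definition for t > 66.
Dividing each by 255: (0.8173, 0.8711, 1.0000) → (0.817, 0.871, 1.000).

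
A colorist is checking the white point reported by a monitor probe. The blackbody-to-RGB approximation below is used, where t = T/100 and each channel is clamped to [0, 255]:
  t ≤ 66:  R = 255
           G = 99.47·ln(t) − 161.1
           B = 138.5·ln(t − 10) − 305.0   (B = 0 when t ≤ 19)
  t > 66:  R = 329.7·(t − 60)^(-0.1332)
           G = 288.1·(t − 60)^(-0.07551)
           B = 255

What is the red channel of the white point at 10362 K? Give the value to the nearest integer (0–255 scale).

t = 10362/100 = 103.62; the t > 66 branch applies.
R = 329.7·(103.62 − 60)^(-0.1332) = 329.7·43.62^(-0.1332) = 329.7·0.60478 = 199.394.
Rounded: 199.

199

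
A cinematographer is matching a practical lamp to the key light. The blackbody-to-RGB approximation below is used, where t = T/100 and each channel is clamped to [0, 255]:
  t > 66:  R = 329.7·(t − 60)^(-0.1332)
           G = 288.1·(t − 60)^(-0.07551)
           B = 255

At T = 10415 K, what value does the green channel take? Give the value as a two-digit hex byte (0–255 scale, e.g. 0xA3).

t = 10415/100 = 104.15; the t > 66 branch applies.
G = 288.1·(104.15 − 60)^(-0.07551) = 288.1·44.15^(-0.07551) = 288.1·0.75126 = 216.439.
Rounded: 216; in hex, 0xD8.

0xD8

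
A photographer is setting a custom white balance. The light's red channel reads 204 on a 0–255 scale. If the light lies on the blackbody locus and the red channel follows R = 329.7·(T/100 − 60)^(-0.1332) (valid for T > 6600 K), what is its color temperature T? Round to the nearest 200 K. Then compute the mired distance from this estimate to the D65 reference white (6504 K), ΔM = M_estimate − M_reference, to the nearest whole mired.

-50 mireds

(t − 60)^(-0.1332) = 204/329.7 = 0.61874.
t − 60 = 0.61874^(1/-0.1332) = 0.61874^(-7.508) = 36.748, so t = 96.748.
T = 100·t = 9675 K → 9600 K to the nearest 200 K.
M_estimate = 10⁶/9600 = 104.17; M_reference = 10⁶/6504 = 153.75.
ΔM = 104.17 − 153.75 = -49.58 → -50 mireds.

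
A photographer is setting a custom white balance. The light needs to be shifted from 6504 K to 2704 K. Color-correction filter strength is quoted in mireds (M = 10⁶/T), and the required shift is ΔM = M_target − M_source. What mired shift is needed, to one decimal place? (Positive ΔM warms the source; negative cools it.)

+216.1 mireds

M_source = 10⁶/6504 = 153.752; M_target = 10⁶/2704 = 369.822.
ΔM = 369.822 − 153.752 = 216.071 → +216.1 mireds, a warming shift.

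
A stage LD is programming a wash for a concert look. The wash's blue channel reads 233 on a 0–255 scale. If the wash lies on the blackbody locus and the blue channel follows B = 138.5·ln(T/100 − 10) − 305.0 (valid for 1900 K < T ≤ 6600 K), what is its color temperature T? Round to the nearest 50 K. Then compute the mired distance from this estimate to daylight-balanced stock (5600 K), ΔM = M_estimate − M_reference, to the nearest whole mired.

ln(t − 10) = (233 + 305.0) / 138.5 = 3.8845.
t − 10 = e^3.8845 = 48.641, so t = 58.641.
T = 100·t = 5864 K → 5850 K to the nearest 50 K.
M_estimate = 10⁶/5850 = 170.94; M_reference = 10⁶/5600 = 178.57.
ΔM = 170.94 − 178.57 = -7.63 → -8 mireds.

-8 mireds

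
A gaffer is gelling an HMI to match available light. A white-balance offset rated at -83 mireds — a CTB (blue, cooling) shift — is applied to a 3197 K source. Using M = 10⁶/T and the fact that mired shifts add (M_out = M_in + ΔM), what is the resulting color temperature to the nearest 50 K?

4350 K

M_in = 10⁶/3197 = 312.79 mireds.
M_out = 312.79 + (-83) = 229.79 mireds.
T_out = 10⁶/229.79 = 4351.7 K → 4350 K.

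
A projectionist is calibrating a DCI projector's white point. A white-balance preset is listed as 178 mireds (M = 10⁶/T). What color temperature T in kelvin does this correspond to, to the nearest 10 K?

5620 K

T = 10⁶ / 178 = 5617.98 K → 5620 K.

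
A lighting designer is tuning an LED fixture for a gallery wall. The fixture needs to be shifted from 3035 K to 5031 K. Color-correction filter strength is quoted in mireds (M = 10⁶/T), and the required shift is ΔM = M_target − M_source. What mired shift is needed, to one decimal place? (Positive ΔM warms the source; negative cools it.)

M_source = 10⁶/3035 = 329.489; M_target = 10⁶/5031 = 198.768.
ΔM = 198.768 − 329.489 = -130.722 → -130.7 mireds, a cooling shift.

-130.7 mireds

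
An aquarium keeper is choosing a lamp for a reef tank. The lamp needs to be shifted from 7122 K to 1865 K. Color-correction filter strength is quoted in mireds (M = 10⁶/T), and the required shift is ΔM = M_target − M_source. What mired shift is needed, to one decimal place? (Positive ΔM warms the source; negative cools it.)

M_source = 10⁶/7122 = 140.410; M_target = 10⁶/1865 = 536.193.
ΔM = 536.193 − 140.410 = 395.783 → +395.8 mireds, a warming shift.

+395.8 mireds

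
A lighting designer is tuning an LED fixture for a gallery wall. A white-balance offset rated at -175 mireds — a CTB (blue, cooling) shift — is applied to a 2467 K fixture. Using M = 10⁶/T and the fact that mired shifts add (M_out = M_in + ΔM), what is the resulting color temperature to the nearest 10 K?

M_in = 10⁶/2467 = 405.35 mireds.
M_out = 405.35 + (-175) = 230.35 mireds.
T_out = 10⁶/230.35 = 4341.2 K → 4340 K.

4340 K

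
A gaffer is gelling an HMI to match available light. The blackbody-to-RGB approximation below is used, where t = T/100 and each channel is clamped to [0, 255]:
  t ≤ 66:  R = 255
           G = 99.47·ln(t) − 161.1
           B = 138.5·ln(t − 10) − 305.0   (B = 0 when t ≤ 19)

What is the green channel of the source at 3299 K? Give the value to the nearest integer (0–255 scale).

t = 3299/100 = 32.99; the t ≤ 66 branch applies.
G = 99.47·ln 32.99 − 161.1 = 99.47·3.4962 − 161.1 = 186.667.
Rounded: 187.

187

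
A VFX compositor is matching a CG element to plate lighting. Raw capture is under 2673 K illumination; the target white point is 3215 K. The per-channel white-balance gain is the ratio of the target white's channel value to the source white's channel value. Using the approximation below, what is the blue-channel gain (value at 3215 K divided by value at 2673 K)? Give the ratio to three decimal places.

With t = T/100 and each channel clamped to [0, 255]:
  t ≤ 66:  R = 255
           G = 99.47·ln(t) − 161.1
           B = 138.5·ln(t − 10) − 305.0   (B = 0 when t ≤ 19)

1.456

At 2673 K (t = 26.73):
  B = 138.5·ln(26.73 − 10) − 305.0 = 138.5·ln 16.73 − 305.0 = 138.5·2.8172 − 305.0 = 85.183.
At 3215 K (t = 32.15):
  B = 138.5·ln(32.15 − 10) − 305.0 = 138.5·ln 22.15 − 305.0 = 138.5·3.0978 − 305.0 = 124.050.
Gain = 124.050 / 85.183 = 1.4563 → 1.456.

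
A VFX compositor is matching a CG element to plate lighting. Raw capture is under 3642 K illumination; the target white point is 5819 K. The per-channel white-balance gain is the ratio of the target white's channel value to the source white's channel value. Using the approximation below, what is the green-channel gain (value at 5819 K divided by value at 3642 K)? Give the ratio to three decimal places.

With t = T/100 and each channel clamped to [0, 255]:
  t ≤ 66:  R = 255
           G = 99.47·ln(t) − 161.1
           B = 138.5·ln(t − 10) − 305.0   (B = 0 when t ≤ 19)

At 3642 K (t = 36.42):
  G = 99.47·ln 36.42 − 161.1 = 99.47·3.5951 − 161.1 = 196.506.
At 5819 K (t = 58.19):
  G = 99.47·ln 58.19 − 161.1 = 99.47·4.0637 − 161.1 = 243.118.
Gain = 243.118 / 196.506 = 1.2372 → 1.237.

1.237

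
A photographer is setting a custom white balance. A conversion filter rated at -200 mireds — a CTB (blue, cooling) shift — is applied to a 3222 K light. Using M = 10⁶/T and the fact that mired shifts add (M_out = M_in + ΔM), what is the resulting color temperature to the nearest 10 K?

M_in = 10⁶/3222 = 310.37 mireds.
M_out = 310.37 + (-200) = 110.37 mireds.
T_out = 10⁶/110.37 = 9060.7 K → 9060 K.

9060 K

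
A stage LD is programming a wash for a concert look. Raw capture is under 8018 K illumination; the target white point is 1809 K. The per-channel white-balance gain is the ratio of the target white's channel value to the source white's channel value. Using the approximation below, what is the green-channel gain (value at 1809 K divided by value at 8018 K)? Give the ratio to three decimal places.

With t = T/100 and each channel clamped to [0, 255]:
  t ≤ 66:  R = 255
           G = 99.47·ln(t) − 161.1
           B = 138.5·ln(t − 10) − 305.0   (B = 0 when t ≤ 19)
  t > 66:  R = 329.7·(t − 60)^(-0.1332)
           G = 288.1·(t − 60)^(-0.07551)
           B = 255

At 8018 K (t = 80.18):
  G = 288.1·(80.18 − 60)^(-0.07551) = 288.1·20.18^(-0.07551) = 288.1·0.79701 = 229.619.
At 1809 K (t = 18.09):
  G = 99.47·ln 18.09 − 161.1 = 99.47·2.8954 − 161.1 = 126.901.
Gain = 126.901 / 229.619 = 0.5527 → 0.553.

0.553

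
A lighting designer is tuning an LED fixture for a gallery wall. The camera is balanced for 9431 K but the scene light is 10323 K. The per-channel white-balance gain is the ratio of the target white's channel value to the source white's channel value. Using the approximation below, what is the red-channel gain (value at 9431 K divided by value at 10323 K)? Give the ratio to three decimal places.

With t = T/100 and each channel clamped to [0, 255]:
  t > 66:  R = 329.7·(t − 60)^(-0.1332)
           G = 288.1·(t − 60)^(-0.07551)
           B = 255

1.031

At 10323 K (t = 103.23):
  R = 329.7·(103.23 − 60)^(-0.1332) = 329.7·43.23^(-0.1332) = 329.7·0.60550 = 199.633.
At 9431 K (t = 94.31):
  R = 329.7·(94.31 − 60)^(-0.1332) = 329.7·34.31^(-0.1332) = 329.7·0.62443 = 205.874.
Gain = 205.874 / 199.633 = 1.0313 → 1.031.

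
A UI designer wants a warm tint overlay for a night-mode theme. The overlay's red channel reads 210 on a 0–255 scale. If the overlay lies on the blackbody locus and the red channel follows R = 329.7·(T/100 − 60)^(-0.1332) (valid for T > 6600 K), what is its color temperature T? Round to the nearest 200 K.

9000 K

(t − 60)^(-0.1332) = 210/329.7 = 0.63694.
t − 60 = 0.63694^(1/-0.1332) = 0.63694^(-7.508) = 29.561, so t = 89.561.
T = 100·t = 8956 K → 9000 K to the nearest 200 K.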